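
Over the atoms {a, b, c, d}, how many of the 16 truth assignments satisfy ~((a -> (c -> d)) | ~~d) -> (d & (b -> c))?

Initial set: {(~((a -> (c -> d)) | ~~d) -> (d & (b -> c)))}.
(~((a -> (c -> d)) | ~~d) -> (d & (b -> c))): β-rule — branch into ~~((a -> (c -> d)) | ~~d)  //  (d & (b -> c)).
  branch 1 (add ~~((a -> (c -> d)) | ~~d)):
    ~~((a -> (c -> d)) | ~~d): β-rule — branch into (a -> (c -> d))  //  ~~d.
      branch 1.1 (add (a -> (c -> d))):
        (a -> (c -> d)): β-rule — branch into ~a  //  (c -> d).
          branch 1.1.1 (add ~a):
            ○ open, literals {a=0}.
          branch 1.1.2 (add (c -> d)):
            (c -> d): β-rule — branch into ~c  //  d.
              branch 1.1.2.1 (add ~c):
                ○ open, literals {c=0}.
              branch 1.1.2.2 (add d):
                ○ open, literals {d=1}.
      branch 1.2 (add ~~d):
        ~~d: drop double negation, giving d.
        ○ open, literals {d=1}.
  branch 2 (add (d & (b -> c))):
    (d & (b -> c)): α-rule — add d, (b -> c).
    (b -> c): β-rule — branch into ~b  //  c.
      branch 2.1 (add ~b):
        ○ open, literals {b=0, d=1}.
      branch 2.2 (add c):
        ○ open, literals {c=1, d=1}.
0 branches closed, 6 open.
Each open branch fixes some atoms; the unmentioned ones are free. Counting distinct full assignments: branch {a=0} (b, c, d) contributes 8 new; branch {c=0} (a, b, d) contributes 4 new; branch {d=1} (a, b, c) contributes 2 new; branch {d=1} (a, b, c) contributes 0 new; branch {b=0, d=1} (a, c) contributes 0 new; branch {c=1, d=1} (a, b) contributes 0 new. Total: 14.

14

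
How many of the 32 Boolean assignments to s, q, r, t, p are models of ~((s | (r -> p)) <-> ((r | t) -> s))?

Initial set: {~((s | (r -> p)) <-> ((r | t) -> s))}.
~((s | (r -> p)) <-> ((r | t) -> s)): β-rule — branch into (s | (r -> p)), ~((r | t) -> s)  //  ~(s | (r -> p)), ((r | t) -> s).
  branch 1 (add (s | (r -> p)), ~((r | t) -> s)):
    ~((r | t) -> s): α-rule — add (r | t), ~s.
    (s | (r -> p)): β-rule — branch into s  //  (r -> p).
      branch 1.1 (add s):
        × closes — contains both s and ~s.
      branch 1.2 (add (r -> p)):
        (r | t): β-rule — branch into r  //  t.
          branch 1.2.1 (add r):
            (r -> p): β-rule — branch into ~r  //  p.
              branch 1.2.1.1 (add ~r):
                × closes — contains both r and ~r.
              branch 1.2.1.2 (add p):
                ○ open, literals {p=1, r=1, s=0}.
          branch 1.2.2 (add t):
            (r -> p): β-rule — branch into ~r  //  p.
              branch 1.2.2.1 (add ~r):
                ○ open, literals {r=0, s=0, t=1}.
              branch 1.2.2.2 (add p):
                ○ open, literals {p=1, s=0, t=1}.
  branch 2 (add ~(s | (r -> p)), ((r | t) -> s)):
    ~(s | (r -> p)): α-rule — add ~s, ~(r -> p).
    ~(r -> p): α-rule — add r, ~p.
    ((r | t) -> s): β-rule — branch into ~(r | t)  //  s.
      branch 2.1 (add ~(r | t)):
        ~(r | t): α-rule — add ~r, ~t.
        × closes — contains both r and ~r.
      branch 2.2 (add s):
        × closes — contains both s and ~s.
4 branches closed, 3 open.
Each open branch fixes some atoms; the unmentioned ones are free. Counting distinct full assignments: branch {p=1, r=1, s=0} (q, t) contributes 4 new; branch {r=0, s=0, t=1} (q, p) contributes 4 new; branch {p=1, s=0, t=1} (q, r) contributes 0 new. Total: 8.

8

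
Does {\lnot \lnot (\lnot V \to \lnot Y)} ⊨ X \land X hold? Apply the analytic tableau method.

No

Initial set: {\lnot \lnot (\lnot V \to \lnot Y); \lnot (X \land X)}.
\lnot \lnot (\lnot V \to \lnot Y): drop double negation, giving (\lnot V \to \lnot Y).
\lnot (X \land X): β-rule — branch into \lnot X  //  \lnot X.
  branch 1 (add \lnot X):
    (\lnot V \to \lnot Y): β-rule — branch into \lnot \lnot V  //  \lnot Y.
      branch 1.1 (add \lnot \lnot V):
        ○ open, literals {V=1, X=0}.
      branch 1.2 (add \lnot Y):
        ○ open, literals {X=0, Y=0}.
  branch 2 (add \lnot X):
    (\lnot V \to \lnot Y): β-rule — branch into \lnot \lnot V  //  \lnot Y.
      branch 2.1 (add \lnot \lnot V):
        ○ open, literals {V=1, X=0}.
      branch 2.2 (add \lnot Y):
        ○ open, literals {X=0, Y=0}.
0 branches closed, 4 open.
An open branch gives a countermodel: V=1, X=0 (unmentioned atoms arbitrary); the premises hold there but the conclusion fails.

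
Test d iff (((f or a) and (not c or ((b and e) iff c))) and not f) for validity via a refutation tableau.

Assume the negation and expand:
Initial set: {not (d iff (((f or a) and (not c or ((b and e) iff c))) and not f))}.
not (d iff (((f or a) and (not c or ((b and e) iff c))) and not f)): β-rule — branch into d, not (((f or a) and (not c or ((b and e) iff c))) and not f)  //  not d, (((f or a) and (not c or ((b and e) iff c))) and not f).
  branch 1 (add d, not (((f or a) and (not c or ((b and e) iff c))) and not f)):
    not (((f or a) and (not c or ((b and e) iff c))) and not f): β-rule — branch into not ((f or a) and (not c or ((b and e) iff c)))  //  not not f.
      branch 1.1 (add not ((f or a) and (not c or ((b and e) iff c)))):
        not ((f or a) and (not c or ((b and e) iff c))): β-rule — branch into not (f or a)  //  not (not c or ((b and e) iff c)).
          branch 1.1.1 (add not (f or a)):
            not (f or a): α-rule — add not f, not a.
            ○ open, literals {a=false, d=true, f=false}.
          branch 1.1.2 (add not (not c or ((b and e) iff c))):
            not (not c or ((b and e) iff c)): α-rule — add not not c, not ((b and e) iff c).
            not ((b and e) iff c): β-rule — branch into (b and e), not c  //  not (b and e), c.
              branch 1.1.2.1 (add (b and e), not c):
                × closes — contains both c and not c.
              branch 1.1.2.2 (add not (b and e), c):
                not (b and e): β-rule — branch into not b  //  not e.
                  branch 1.1.2.2.1 (add not b):
                    ○ open, literals {b=false, c=true, d=true}.
                  branch 1.1.2.2.2 (add not e):
                    ○ open, literals {c=true, d=true, e=false}.
      branch 1.2 (add not not f):
        ○ open, literals {d=true, f=true}.
  branch 2 (add not d, (((f or a) and (not c or ((b and e) iff c))) and not f)):
    (((f or a) and (not c or ((b and e) iff c))) and not f): α-rule — add ((f or a) and (not c or ((b and e) iff c))), not f.
    ((f or a) and (not c or ((b and e) iff c))): α-rule — add (f or a), (not c or ((b and e) iff c)).
    (f or a): β-rule — branch into f  //  a.
      branch 2.1 (add f):
        × closes — contains both f and not f.
      branch 2.2 (add a):
        (not c or ((b and e) iff c)): β-rule — branch into not c  //  ((b and e) iff c).
          branch 2.2.1 (add not c):
            ○ open, literals {a=true, c=false, d=false, f=false}.
          branch 2.2.2 (add ((b and e) iff c)):
            ((b and e) iff c): β-rule — branch into (b and e), c  //  not (b and e), not c.
              branch 2.2.2.1 (add (b and e), c):
                (b and e): α-rule — add b, e.
                ○ open, literals {a=true, b=true, c=true, d=false, e=true, f=false}.
              branch 2.2.2.2 (add not (b and e), not c):
                not (b and e): β-rule — branch into not b  //  not e.
                  branch 2.2.2.2.1 (add not b):
                    ○ open, literals {a=true, b=false, c=false, d=false, f=false}.
                  branch 2.2.2.2.2 (add not e):
                    ○ open, literals {a=true, c=false, d=false, e=false, f=false}.
2 branches closed, 8 open.
An open branch gives a countermodel: a=false, d=true, f=false (unmentioned atoms arbitrary); under it the original formula is false.

Not valid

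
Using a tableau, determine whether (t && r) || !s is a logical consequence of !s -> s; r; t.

Initial set: {T (!s -> s); T r; T t; F ((t && r) || !s)}.
F ((t && r) || !s): α-rule — add F (t && r), F !s.
T (!s -> s): β-rule — branch into F !s  //  T s.
  branch 1 (add F !s):
    F (t && r): β-rule — branch into F t  //  F r.
      branch 1.1 (add F t):
        × closes — contains both t and !t.
      branch 1.2 (add F r):
        × closes — contains both r and !r.
  branch 2 (add T s):
    F (t && r): β-rule — branch into F t  //  F r.
      branch 2.1 (add F t):
        × closes — contains both t and !t.
      branch 2.2 (add F r):
        × closes — contains both r and !r.
All 4 branches close.
Every branch closed, so the premises entail the conclusion.

Yes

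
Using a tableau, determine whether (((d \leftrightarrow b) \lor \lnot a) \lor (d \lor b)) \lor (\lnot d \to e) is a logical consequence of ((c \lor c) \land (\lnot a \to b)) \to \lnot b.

Yes

Initial set: {(((c \lor c) \land (\lnot a \to b)) \to \lnot b); \lnot ((((d \leftrightarrow b) \lor \lnot a) \lor (d \lor b)) \lor (\lnot d \to e))}.
\lnot ((((d \leftrightarrow b) \lor \lnot a) \lor (d \lor b)) \lor (\lnot d \to e)): α-rule — add \lnot (((d \leftrightarrow b) \lor \lnot a) \lor (d \lor b)), \lnot (\lnot d \to e).
\lnot (((d \leftrightarrow b) \lor \lnot a) \lor (d \lor b)): α-rule — add \lnot ((d \leftrightarrow b) \lor \lnot a), \lnot (d \lor b).
\lnot (\lnot d \to e): α-rule — add \lnot d, \lnot e.
\lnot ((d \leftrightarrow b) \lor \lnot a): α-rule — add \lnot (d \leftrightarrow b), \lnot \lnot a.
\lnot (d \lor b): α-rule — add \lnot d, \lnot b.
(((c \lor c) \land (\lnot a \to b)) \to \lnot b): β-rule — branch into \lnot ((c \lor c) \land (\lnot a \to b))  //  \lnot b.
  branch 1 (add \lnot ((c \lor c) \land (\lnot a \to b))):
    \lnot (d \leftrightarrow b): β-rule — branch into d, \lnot b  //  \lnot d, b.
      branch 1.1 (add d, \lnot b):
        × closes — contains both d and \lnot d.
      branch 1.2 (add \lnot d, b):
        × closes — contains both b and \lnot b.
  branch 2 (add \lnot b):
    \lnot (d \leftrightarrow b): β-rule — branch into d, \lnot b  //  \lnot d, b.
      branch 2.1 (add d, \lnot b):
        × closes — contains both d and \lnot d.
      branch 2.2 (add \lnot d, b):
        × closes — contains both b and \lnot b.
All 4 branches close.
Every branch closed, so the premises entail the conclusion.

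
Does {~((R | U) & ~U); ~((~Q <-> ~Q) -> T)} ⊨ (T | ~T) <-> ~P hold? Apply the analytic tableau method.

No

Initial set: {~((R | U) & ~U); ~((~Q <-> ~Q) -> T); ~((T | ~T) <-> ~P)}.
~((~Q <-> ~Q) -> T): α-rule — add (~Q <-> ~Q), ~T.
~((R | U) & ~U): β-rule — branch into ~(R | U)  //  ~~U.
  branch 1 (add ~(R | U)):
    ~(R | U): α-rule — add ~R, ~U.
    ~((T | ~T) <-> ~P): β-rule — branch into (T | ~T), ~~P  //  ~(T | ~T), ~P.
      branch 1.1 (add (T | ~T), ~~P):
        (~Q <-> ~Q): β-rule — branch into ~Q, ~Q  //  ~~Q, ~~Q.
          branch 1.1.1 (add ~Q, ~Q):
            (T | ~T): β-rule — branch into T  //  ~T.
              branch 1.1.1.1 (add T):
                × closes — contains both T and ~T.
              branch 1.1.1.2 (add ~T):
                ○ open, literals {P=1, Q=0, R=0, T=0, U=0}.
          branch 1.1.2 (add ~~Q, ~~Q):
            (T | ~T): β-rule — branch into T  //  ~T.
              branch 1.1.2.1 (add T):
                × closes — contains both T and ~T.
              branch 1.1.2.2 (add ~T):
                ○ open, literals {P=1, Q=1, R=0, T=0, U=0}.
      branch 1.2 (add ~(T | ~T), ~P):
        ~(T | ~T): α-rule — add ~T, ~~T.
        × closes — contains both T and ~T.
  branch 2 (add ~~U):
    ~((T | ~T) <-> ~P): β-rule — branch into (T | ~T), ~~P  //  ~(T | ~T), ~P.
      branch 2.1 (add (T | ~T), ~~P):
        (~Q <-> ~Q): β-rule — branch into ~Q, ~Q  //  ~~Q, ~~Q.
          branch 2.1.1 (add ~Q, ~Q):
            (T | ~T): β-rule — branch into T  //  ~T.
              branch 2.1.1.1 (add T):
                × closes — contains both T and ~T.
              branch 2.1.1.2 (add ~T):
                ○ open, literals {P=1, Q=0, T=0, U=1}.
          branch 2.1.2 (add ~~Q, ~~Q):
            (T | ~T): β-rule — branch into T  //  ~T.
              branch 2.1.2.1 (add T):
                × closes — contains both T and ~T.
              branch 2.1.2.2 (add ~T):
                ○ open, literals {P=1, Q=1, T=0, U=1}.
      branch 2.2 (add ~(T | ~T), ~P):
        ~(T | ~T): α-rule — add ~T, ~~T.
        × closes — contains both T and ~T.
6 branches closed, 4 open.
An open branch gives a countermodel: P=1, Q=0, R=0, T=0, U=0 (unmentioned atoms arbitrary); the premises hold there but the conclusion fails.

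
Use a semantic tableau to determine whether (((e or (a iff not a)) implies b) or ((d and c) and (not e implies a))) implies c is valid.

Not valid

Assume the negation and expand:
Initial set: {not ((((e or (a iff not a)) implies b) or ((d and c) and (not e implies a))) implies c)}.
not ((((e or (a iff not a)) implies b) or ((d and c) and (not e implies a))) implies c): α-rule — add (((e or (a iff not a)) implies b) or ((d and c) and (not e implies a))), not c.
(((e or (a iff not a)) implies b) or ((d and c) and (not e implies a))): β-rule — branch into ((e or (a iff not a)) implies b)  //  ((d and c) and (not e implies a)).
  branch 1 (add ((e or (a iff not a)) implies b)):
    ((e or (a iff not a)) implies b): β-rule — branch into not (e or (a iff not a))  //  b.
      branch 1.1 (add not (e or (a iff not a))):
        not (e or (a iff not a)): α-rule — add not e, not (a iff not a).
        not (a iff not a): β-rule — branch into a, not not a  //  not a, not a.
          branch 1.1.1 (add a, not not a):
            ○ open, literals {a=1, c=0, e=0}.
          branch 1.1.2 (add not a, not a):
            ○ open, literals {a=0, c=0, e=0}.
      branch 1.2 (add b):
        ○ open, literals {b=1, c=0}.
  branch 2 (add ((d and c) and (not e implies a))):
    ((d and c) and (not e implies a)): α-rule — add (d and c), (not e implies a).
    (d and c): α-rule — add d, c.
    × closes — contains both c and not c.
1 branch closed, 3 open.
An open branch gives a countermodel: a=1, c=0, e=0 (unmentioned atoms arbitrary); under it the original formula is false.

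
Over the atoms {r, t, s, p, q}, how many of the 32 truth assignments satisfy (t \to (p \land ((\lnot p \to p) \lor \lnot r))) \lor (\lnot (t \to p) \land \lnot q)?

28

Initial set: {((t \to (p \land ((\lnot p \to p) \lor \lnot r))) \lor (\lnot (t \to p) \land \lnot q))}.
((t \to (p \land ((\lnot p \to p) \lor \lnot r))) \lor (\lnot (t \to p) \land \lnot q)): β-rule — branch into (t \to (p \land ((\lnot p \to p) \lor \lnot r)))  //  (\lnot (t \to p) \land \lnot q).
  branch 1 (add (t \to (p \land ((\lnot p \to p) \lor \lnot r)))):
    (t \to (p \land ((\lnot p \to p) \lor \lnot r))): β-rule — branch into \lnot t  //  (p \land ((\lnot p \to p) \lor \lnot r)).
      branch 1.1 (add \lnot t):
        ○ open, literals {t=F}.
      branch 1.2 (add (p \land ((\lnot p \to p) \lor \lnot r))):
        (p \land ((\lnot p \to p) \lor \lnot r)): α-rule — add p, ((\lnot p \to p) \lor \lnot r).
        ((\lnot p \to p) \lor \lnot r): β-rule — branch into (\lnot p \to p)  //  \lnot r.
          branch 1.2.1 (add (\lnot p \to p)):
            (\lnot p \to p): β-rule — branch into \lnot \lnot p  //  p.
              branch 1.2.1.1 (add \lnot \lnot p):
                ○ open, literals {p=T}.
              branch 1.2.1.2 (add p):
                ○ open, literals {p=T}.
          branch 1.2.2 (add \lnot r):
            ○ open, literals {p=T, r=F}.
  branch 2 (add (\lnot (t \to p) \land \lnot q)):
    (\lnot (t \to p) \land \lnot q): α-rule — add \lnot (t \to p), \lnot q.
    \lnot (t \to p): α-rule — add t, \lnot p.
    ○ open, literals {p=F, q=F, t=T}.
0 branches closed, 5 open.
Each open branch fixes some atoms; the unmentioned ones are free. Counting distinct full assignments: branch {t=F} (r, s, p, q) contributes 16 new; branch {p=T} (r, t, s, q) contributes 8 new; branch {p=T} (r, t, s, q) contributes 0 new; branch {p=T, r=F} (t, s, q) contributes 0 new; branch {p=F, q=F, t=T} (r, s) contributes 4 new. Total: 28.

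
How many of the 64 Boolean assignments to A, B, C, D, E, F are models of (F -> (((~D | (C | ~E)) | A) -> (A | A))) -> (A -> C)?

48

Initial set: {((F -> (((~D | (C | ~E)) | A) -> (A | A))) -> (A -> C))}.
((F -> (((~D | (C | ~E)) | A) -> (A | A))) -> (A -> C)): β-rule — branch into ~(F -> (((~D | (C | ~E)) | A) -> (A | A)))  //  (A -> C).
  branch 1 (add ~(F -> (((~D | (C | ~E)) | A) -> (A | A)))):
    ~(F -> (((~D | (C | ~E)) | A) -> (A | A))): α-rule — add F, ~(((~D | (C | ~E)) | A) -> (A | A)).
    ~(((~D | (C | ~E)) | A) -> (A | A)): α-rule — add ((~D | (C | ~E)) | A), ~(A | A).
    ~(A | A): α-rule — add ~A, ~A.
    ((~D | (C | ~E)) | A): β-rule — branch into (~D | (C | ~E))  //  A.
      branch 1.1 (add (~D | (C | ~E))):
        (~D | (C | ~E)): β-rule — branch into ~D  //  (C | ~E).
          branch 1.1.1 (add ~D):
            ○ open, literals {A=F, D=F, F=T}.
          branch 1.1.2 (add (C | ~E)):
            (C | ~E): β-rule — branch into C  //  ~E.
              branch 1.1.2.1 (add C):
                ○ open, literals {A=F, C=T, F=T}.
              branch 1.1.2.2 (add ~E):
                ○ open, literals {A=F, E=F, F=T}.
      branch 1.2 (add A):
        × closes — contains both A and ~A.
  branch 2 (add (A -> C)):
    (A -> C): β-rule — branch into ~A  //  C.
      branch 2.1 (add ~A):
        ○ open, literals {A=F}.
      branch 2.2 (add C):
        ○ open, literals {C=T}.
1 branch closed, 5 open.
Each open branch fixes some atoms; the unmentioned ones are free. Counting distinct full assignments: branch {A=F, D=F, F=T} (B, C, E) contributes 8 new; branch {A=F, C=T, F=T} (B, D, E) contributes 4 new; branch {A=F, E=F, F=T} (B, C, D) contributes 2 new; branch {A=F} (B, C, D, E, F) contributes 18 new; branch {C=T} (A, B, D, E, F) contributes 16 new. Total: 48.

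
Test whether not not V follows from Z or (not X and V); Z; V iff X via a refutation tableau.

Initial set: {(Z or (not X and V)); Z; (V iff X); not not not V}.
not not not V: drop double negation, giving not V.
(Z or (not X and V)): β-rule — branch into Z  //  (not X and V).
  branch 1 (add Z):
    (V iff X): β-rule — branch into V, X  //  not V, not X.
      branch 1.1 (add V, X):
        × closes — contains both V and not V.
      branch 1.2 (add not V, not X):
        ○ open, literals {V=0, X=0, Z=1}.
  branch 2 (add (not X and V)):
    (not X and V): α-rule — add not X, V.
    × closes — contains both V and not V.
2 branches closed, 1 open.
An open branch gives a countermodel: V=0, X=0, Z=1 (unmentioned atoms arbitrary); the premises hold there but the conclusion fails.

No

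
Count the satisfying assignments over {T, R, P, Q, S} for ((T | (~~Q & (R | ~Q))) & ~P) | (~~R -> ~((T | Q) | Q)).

Initial set: {(((T | (~~Q & (R | ~Q))) & ~P) | (~~R -> ~((T | Q) | Q)))}.
(((T | (~~Q & (R | ~Q))) & ~P) | (~~R -> ~((T | Q) | Q))): β-rule — branch into ((T | (~~Q & (R | ~Q))) & ~P)  //  (~~R -> ~((T | Q) | Q)).
  branch 1 (add ((T | (~~Q & (R | ~Q))) & ~P)):
    ((T | (~~Q & (R | ~Q))) & ~P): α-rule — add (T | (~~Q & (R | ~Q))), ~P.
    (T | (~~Q & (R | ~Q))): β-rule — branch into T  //  (~~Q & (R | ~Q)).
      branch 1.1 (add T):
        ○ open, literals {P=F, T=T}.
      branch 1.2 (add (~~Q & (R | ~Q))):
        (~~Q & (R | ~Q)): α-rule — add ~~Q, (R | ~Q).
        ~~Q: drop double negation, giving Q.
        (R | ~Q): β-rule — branch into R  //  ~Q.
          branch 1.2.1 (add R):
            ○ open, literals {P=F, Q=T, R=T}.
          branch 1.2.2 (add ~Q):
            × closes — contains both Q and ~Q.
  branch 2 (add (~~R -> ~((T | Q) | Q))):
    (~~R -> ~((T | Q) | Q)): β-rule — branch into ~~~R  //  ~((T | Q) | Q).
      branch 2.1 (add ~~~R):
        ~~~R: drop double negation, giving ~R.
        ○ open, literals {R=F}.
      branch 2.2 (add ~((T | Q) | Q)):
        ~((T | Q) | Q): α-rule — add ~(T | Q), ~Q.
        ~(T | Q): α-rule — add ~T, ~Q.
        ○ open, literals {Q=F, T=F}.
1 branch closed, 4 open.
Each open branch fixes some atoms; the unmentioned ones are free. Counting distinct full assignments: branch {P=F, T=T} (R, Q, S) contributes 8 new; branch {P=F, Q=T, R=T} (T, S) contributes 2 new; branch {R=F} (T, P, Q, S) contributes 12 new; branch {Q=F, T=F} (R, P, S) contributes 4 new. Total: 26.

26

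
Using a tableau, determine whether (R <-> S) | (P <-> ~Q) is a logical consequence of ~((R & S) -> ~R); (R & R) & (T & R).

Yes

Initial set: {~((R & S) -> ~R); ((R & R) & (T & R)); ~((R <-> S) | (P <-> ~Q))}.
~((R & S) -> ~R): α-rule — add (R & S), ~~R.
((R & R) & (T & R)): α-rule — add (R & R), (T & R).
~((R <-> S) | (P <-> ~Q)): α-rule — add ~(R <-> S), ~(P <-> ~Q).
(R & S): α-rule — add R, S.
(R & R): α-rule — add R, R.
(T & R): α-rule — add T, R.
~(R <-> S): β-rule — branch into R, ~S  //  ~R, S.
  branch 1 (add R, ~S):
    × closes — contains both S and ~S.
  branch 2 (add ~R, S):
    × closes — contains both R and ~R.
All 2 branches close.
Every branch closed, so the premises entail the conclusion.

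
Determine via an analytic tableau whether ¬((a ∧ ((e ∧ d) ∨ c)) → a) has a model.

Initial set: {¬((a ∧ ((e ∧ d) ∨ c)) → a)}.
¬((a ∧ ((e ∧ d) ∨ c)) → a): α-rule — add (a ∧ ((e ∧ d) ∨ c)), ¬a.
(a ∧ ((e ∧ d) ∨ c)): α-rule — add a, ((e ∧ d) ∨ c).
× closes — contains both a and ¬a.
All 1 branch closes.
Every branch closed; the formula is unsatisfiable.

Unsatisfiable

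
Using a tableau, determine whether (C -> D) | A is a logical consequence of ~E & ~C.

Initial set: {(~E & ~C); ~((C -> D) | A)}.
(~E & ~C): α-rule — add ~E, ~C.
~((C -> D) | A): α-rule — add ~(C -> D), ~A.
~(C -> D): α-rule — add C, ~D.
× closes — contains both C and ~C.
All 1 branch closes.
Every branch closed, so the premises entail the conclusion.

Yes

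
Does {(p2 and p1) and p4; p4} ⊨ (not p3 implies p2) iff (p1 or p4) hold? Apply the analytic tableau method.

Yes

Initial set: {((p2 and p1) and p4); p4; not ((not p3 implies p2) iff (p1 or p4))}.
((p2 and p1) and p4): α-rule — add (p2 and p1), p4.
(p2 and p1): α-rule — add p2, p1.
not ((not p3 implies p2) iff (p1 or p4)): β-rule — branch into (not p3 implies p2), not (p1 or p4)  //  not (not p3 implies p2), (p1 or p4).
  branch 1 (add (not p3 implies p2), not (p1 or p4)):
    not (p1 or p4): α-rule — add not p1, not p4.
    × closes — contains both p1 and not p1.
  branch 2 (add not (not p3 implies p2), (p1 or p4)):
    not (not p3 implies p2): α-rule — add not p3, not p2.
    × closes — contains both p2 and not p2.
All 2 branches close.
Every branch closed, so the premises entail the conclusion.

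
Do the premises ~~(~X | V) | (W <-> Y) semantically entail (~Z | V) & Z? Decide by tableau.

No

Initial set: {(~~(~X | V) | (W <-> Y)); ~((~Z | V) & Z)}.
(~~(~X | V) | (W <-> Y)): β-rule — branch into ~~(~X | V)  //  (W <-> Y).
  branch 1 (add ~~(~X | V)):
    ~~(~X | V): drop double negation, giving (~X | V).
    ~((~Z | V) & Z): β-rule — branch into ~(~Z | V)  //  ~Z.
      branch 1.1 (add ~(~Z | V)):
        ~(~Z | V): α-rule — add ~~Z, ~V.
        (~X | V): β-rule — branch into ~X  //  V.
          branch 1.1.1 (add ~X):
            ○ open, literals {V=F, X=F, Z=T}.
          branch 1.1.2 (add V):
            × closes — contains both V and ~V.
      branch 1.2 (add ~Z):
        (~X | V): β-rule — branch into ~X  //  V.
          branch 1.2.1 (add ~X):
            ○ open, literals {X=F, Z=F}.
          branch 1.2.2 (add V):
            ○ open, literals {V=T, Z=F}.
  branch 2 (add (W <-> Y)):
    ~((~Z | V) & Z): β-rule — branch into ~(~Z | V)  //  ~Z.
      branch 2.1 (add ~(~Z | V)):
        ~(~Z | V): α-rule — add ~~Z, ~V.
        (W <-> Y): β-rule — branch into W, Y  //  ~W, ~Y.
          branch 2.1.1 (add W, Y):
            ○ open, literals {V=F, W=T, Y=T, Z=T}.
          branch 2.1.2 (add ~W, ~Y):
            ○ open, literals {V=F, W=F, Y=F, Z=T}.
      branch 2.2 (add ~Z):
        (W <-> Y): β-rule — branch into W, Y  //  ~W, ~Y.
          branch 2.2.1 (add W, Y):
            ○ open, literals {W=T, Y=T, Z=F}.
          branch 2.2.2 (add ~W, ~Y):
            ○ open, literals {W=F, Y=F, Z=F}.
1 branch closed, 7 open.
An open branch gives a countermodel: V=F, X=F, Z=T (unmentioned atoms arbitrary); the premises hold there but the conclusion fails.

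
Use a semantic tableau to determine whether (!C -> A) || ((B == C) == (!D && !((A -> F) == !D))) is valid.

Not valid

Assume the negation and expand:
Initial set: {!((!C -> A) || ((B == C) == (!D && !((A -> F) == !D))))}.
!((!C -> A) || ((B == C) == (!D && !((A -> F) == !D)))): α-rule — add !(!C -> A), !((B == C) == (!D && !((A -> F) == !D))).
!(!C -> A): α-rule — add !C, !A.
!((B == C) == (!D && !((A -> F) == !D))): β-rule — branch into (B == C), !(!D && !((A -> F) == !D))  //  !(B == C), (!D && !((A -> F) == !D)).
  branch 1 (add (B == C), !(!D && !((A -> F) == !D))):
    (B == C): β-rule — branch into B, C  //  !B, !C.
      branch 1.1 (add B, C):
        × closes — contains both C and !C.
      branch 1.2 (add !B, !C):
        !(!D && !((A -> F) == !D)): β-rule — branch into !!D  //  !!((A -> F) == !D).
          branch 1.2.1 (add !!D):
            ○ open, literals {A=F, B=F, C=F, D=T}.
          branch 1.2.2 (add !!((A -> F) == !D)):
            !!((A -> F) == !D): β-rule — branch into (A -> F), !D  //  !(A -> F), !!D.
              branch 1.2.2.1 (add (A -> F), !D):
                (A -> F): β-rule — branch into !A  //  F.
                  branch 1.2.2.1.1 (add !A):
                    ○ open, literals {A=F, B=F, C=F, D=F}.
                  branch 1.2.2.1.2 (add F):
                    ○ open, literals {A=F, B=F, C=F, D=F, F=T}.
              branch 1.2.2.2 (add !(A -> F), !!D):
                !(A -> F): α-rule — add A, !F.
                × closes — contains both A and !A.
  branch 2 (add !(B == C), (!D && !((A -> F) == !D))):
    (!D && !((A -> F) == !D)): α-rule — add !D, !((A -> F) == !D).
    !(B == C): β-rule — branch into B, !C  //  !B, C.
      branch 2.1 (add B, !C):
        !((A -> F) == !D): β-rule — branch into (A -> F), !!D  //  !(A -> F), !D.
          branch 2.1.1 (add (A -> F), !!D):
            × closes — contains both D and !D.
          branch 2.1.2 (add !(A -> F), !D):
            !(A -> F): α-rule — add A, !F.
            × closes — contains both A and !A.
      branch 2.2 (add !B, C):
        × closes — contains both C and !C.
5 branches closed, 3 open.
An open branch gives a countermodel: A=F, B=F, C=F, D=T (unmentioned atoms arbitrary); under it the original formula is false.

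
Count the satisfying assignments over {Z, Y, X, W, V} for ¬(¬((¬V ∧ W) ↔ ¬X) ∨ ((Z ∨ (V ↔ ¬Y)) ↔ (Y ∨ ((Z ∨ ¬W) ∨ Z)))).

4

Initial set: {¬(¬((¬V ∧ W) ↔ ¬X) ∨ ((Z ∨ (V ↔ ¬Y)) ↔ (Y ∨ ((Z ∨ ¬W) ∨ Z))))}.
¬(¬((¬V ∧ W) ↔ ¬X) ∨ ((Z ∨ (V ↔ ¬Y)) ↔ (Y ∨ ((Z ∨ ¬W) ∨ Z)))): α-rule — add ¬¬((¬V ∧ W) ↔ ¬X), ¬((Z ∨ (V ↔ ¬Y)) ↔ (Y ∨ ((Z ∨ ¬W) ∨ Z))).
¬¬((¬V ∧ W) ↔ ¬X): β-rule — branch into (¬V ∧ W), ¬X  //  ¬(¬V ∧ W), ¬¬X.
  branch 1 (add (¬V ∧ W), ¬X):
    (¬V ∧ W): α-rule — add ¬V, W.
    ¬((Z ∨ (V ↔ ¬Y)) ↔ (Y ∨ ((Z ∨ ¬W) ∨ Z))): β-rule — branch into (Z ∨ (V ↔ ¬Y)), ¬(Y ∨ ((Z ∨ ¬W) ∨ Z))  //  ¬(Z ∨ (V ↔ ¬Y)), (Y ∨ ((Z ∨ ¬W) ∨ Z)).
      branch 1.1 (add (Z ∨ (V ↔ ¬Y)), ¬(Y ∨ ((Z ∨ ¬W) ∨ Z))):
        ¬(Y ∨ ((Z ∨ ¬W) ∨ Z)): α-rule — add ¬Y, ¬((Z ∨ ¬W) ∨ Z).
        ¬((Z ∨ ¬W) ∨ Z): α-rule — add ¬(Z ∨ ¬W), ¬Z.
        ¬(Z ∨ ¬W): α-rule — add ¬Z, ¬¬W.
        (Z ∨ (V ↔ ¬Y)): β-rule — branch into Z  //  (V ↔ ¬Y).
          branch 1.1.1 (add Z):
            × closes — contains both Z and ¬Z.
          branch 1.1.2 (add (V ↔ ¬Y)):
            (V ↔ ¬Y): β-rule — branch into V, ¬Y  //  ¬V, ¬¬Y.
              branch 1.1.2.1 (add V, ¬Y):
                × closes — contains both V and ¬V.
              branch 1.1.2.2 (add ¬V, ¬¬Y):
                × closes — contains both Y and ¬Y.
      branch 1.2 (add ¬(Z ∨ (V ↔ ¬Y)), (Y ∨ ((Z ∨ ¬W) ∨ Z))):
        ¬(Z ∨ (V ↔ ¬Y)): α-rule — add ¬Z, ¬(V ↔ ¬Y).
        (Y ∨ ((Z ∨ ¬W) ∨ Z)): β-rule — branch into Y  //  ((Z ∨ ¬W) ∨ Z).
          branch 1.2.1 (add Y):
            ¬(V ↔ ¬Y): β-rule — branch into V, ¬¬Y  //  ¬V, ¬Y.
              branch 1.2.1.1 (add V, ¬¬Y):
                × closes — contains both V and ¬V.
              branch 1.2.1.2 (add ¬V, ¬Y):
                × closes — contains both Y and ¬Y.
          branch 1.2.2 (add ((Z ∨ ¬W) ∨ Z)):
            ¬(V ↔ ¬Y): β-rule — branch into V, ¬¬Y  //  ¬V, ¬Y.
              branch 1.2.2.1 (add V, ¬¬Y):
                × closes — contains both V and ¬V.
              branch 1.2.2.2 (add ¬V, ¬Y):
                ((Z ∨ ¬W) ∨ Z): β-rule — branch into (Z ∨ ¬W)  //  Z.
                  branch 1.2.2.2.1 (add (Z ∨ ¬W)):
                    (Z ∨ ¬W): β-rule — branch into Z  //  ¬W.
                      branch 1.2.2.2.1.1 (add Z):
                        × closes — contains both Z and ¬Z.
                      branch 1.2.2.2.1.2 (add ¬W):
                        × closes — contains both W and ¬W.
                  branch 1.2.2.2.2 (add Z):
                    × closes — contains both Z and ¬Z.
  branch 2 (add ¬(¬V ∧ W), ¬¬X):
    ¬((Z ∨ (V ↔ ¬Y)) ↔ (Y ∨ ((Z ∨ ¬W) ∨ Z))): β-rule — branch into (Z ∨ (V ↔ ¬Y)), ¬(Y ∨ ((Z ∨ ¬W) ∨ Z))  //  ¬(Z ∨ (V ↔ ¬Y)), (Y ∨ ((Z ∨ ¬W) ∨ Z)).
      branch 2.1 (add (Z ∨ (V ↔ ¬Y)), ¬(Y ∨ ((Z ∨ ¬W) ∨ Z))):
        ¬(Y ∨ ((Z ∨ ¬W) ∨ Z)): α-rule — add ¬Y, ¬((Z ∨ ¬W) ∨ Z).
        ¬((Z ∨ ¬W) ∨ Z): α-rule — add ¬(Z ∨ ¬W), ¬Z.
        ¬(Z ∨ ¬W): α-rule — add ¬Z, ¬¬W.
        ¬(¬V ∧ W): β-rule — branch into ¬¬V  //  ¬W.
          branch 2.1.1 (add ¬¬V):
            (Z ∨ (V ↔ ¬Y)): β-rule — branch into Z  //  (V ↔ ¬Y).
              branch 2.1.1.1 (add Z):
                × closes — contains both Z and ¬Z.
              branch 2.1.1.2 (add (V ↔ ¬Y)):
                (V ↔ ¬Y): β-rule — branch into V, ¬Y  //  ¬V, ¬¬Y.
                  branch 2.1.1.2.1 (add V, ¬Y):
                    ○ open, literals {V=true, W=true, X=true, Y=false, Z=false}.
                  branch 2.1.1.2.2 (add ¬V, ¬¬Y):
                    × closes — contains both V and ¬V.
          branch 2.1.2 (add ¬W):
            × closes — contains both W and ¬W.
      branch 2.2 (add ¬(Z ∨ (V ↔ ¬Y)), (Y ∨ ((Z ∨ ¬W) ∨ Z))):
        ¬(Z ∨ (V ↔ ¬Y)): α-rule — add ¬Z, ¬(V ↔ ¬Y).
        ¬(¬V ∧ W): β-rule — branch into ¬¬V  //  ¬W.
          branch 2.2.1 (add ¬¬V):
            (Y ∨ ((Z ∨ ¬W) ∨ Z)): β-rule — branch into Y  //  ((Z ∨ ¬W) ∨ Z).
              branch 2.2.1.1 (add Y):
                ¬(V ↔ ¬Y): β-rule — branch into V, ¬¬Y  //  ¬V, ¬Y.
                  branch 2.2.1.1.1 (add V, ¬¬Y):
                    ○ open, literals {V=true, X=true, Y=true, Z=false}.
                  branch 2.2.1.1.2 (add ¬V, ¬Y):
                    × closes — contains both V and ¬V.
              branch 2.2.1.2 (add ((Z ∨ ¬W) ∨ Z)):
                ¬(V ↔ ¬Y): β-rule — branch into V, ¬¬Y  //  ¬V, ¬Y.
                  branch 2.2.1.2.1 (add V, ¬¬Y):
                    ((Z ∨ ¬W) ∨ Z): β-rule — branch into (Z ∨ ¬W)  //  Z.
                      branch 2.2.1.2.1.1 (add (Z ∨ ¬W)):
                        (Z ∨ ¬W): β-rule — branch into Z  //  ¬W.
                          branch 2.2.1.2.1.1.1 (add Z):
                            × closes — contains both Z and ¬Z.
                          branch 2.2.1.2.1.1.2 (add ¬W):
                            ○ open, literals {V=true, W=false, X=true, Y=true, Z=false}.
                      branch 2.2.1.2.1.2 (add Z):
                        × closes — contains both Z and ¬Z.
                  branch 2.2.1.2.2 (add ¬V, ¬Y):
                    × closes — contains both V and ¬V.
          branch 2.2.2 (add ¬W):
            (Y ∨ ((Z ∨ ¬W) ∨ Z)): β-rule — branch into Y  //  ((Z ∨ ¬W) ∨ Z).
              branch 2.2.2.1 (add Y):
                ¬(V ↔ ¬Y): β-rule — branch into V, ¬¬Y  //  ¬V, ¬Y.
                  branch 2.2.2.1.1 (add V, ¬¬Y):
                    ○ open, literals {V=true, W=false, X=true, Y=true, Z=false}.
                  branch 2.2.2.1.2 (add ¬V, ¬Y):
                    × closes — contains both Y and ¬Y.
              branch 2.2.2.2 (add ((Z ∨ ¬W) ∨ Z)):
                ¬(V ↔ ¬Y): β-rule — branch into V, ¬¬Y  //  ¬V, ¬Y.
                  branch 2.2.2.2.1 (add V, ¬¬Y):
                    ((Z ∨ ¬W) ∨ Z): β-rule — branch into (Z ∨ ¬W)  //  Z.
                      branch 2.2.2.2.1.1 (add (Z ∨ ¬W)):
                        (Z ∨ ¬W): β-rule — branch into Z  //  ¬W.
                          branch 2.2.2.2.1.1.1 (add Z):
                            × closes — contains both Z and ¬Z.
                          branch 2.2.2.2.1.1.2 (add ¬W):
                            ○ open, literals {V=true, W=false, X=true, Y=true, Z=false}.
                      branch 2.2.2.2.1.2 (add Z):
                        × closes — contains both Z and ¬Z.
                  branch 2.2.2.2.2 (add ¬V, ¬Y):
                    ((Z ∨ ¬W) ∨ Z): β-rule — branch into (Z ∨ ¬W)  //  Z.
                      branch 2.2.2.2.2.1 (add (Z ∨ ¬W)):
                        (Z ∨ ¬W): β-rule — branch into Z  //  ¬W.
                          branch 2.2.2.2.2.1.1 (add Z):
                            × closes — contains both Z and ¬Z.
                          branch 2.2.2.2.2.1.2 (add ¬W):
                            ○ open, literals {V=false, W=false, X=true, Y=false, Z=false}.
                      branch 2.2.2.2.2.2 (add Z):
                        × closes — contains both Z and ¬Z.
21 branches closed, 6 open.
Each open branch fixes some atoms; the unmentioned ones are free. Counting distinct full assignments: branch {V=true, W=true, X=true, Y=false, Z=false} (none free) contributes 1 new; branch {V=true, X=true, Y=true, Z=false} (W) contributes 2 new; branch {V=true, W=false, X=true, Y=true, Z=false} (none free) contributes 0 new; branch {V=true, W=false, X=true, Y=true, Z=false} (none free) contributes 0 new; branch {V=true, W=false, X=true, Y=true, Z=false} (none free) contributes 0 new; branch {V=false, W=false, X=true, Y=false, Z=false} (none free) contributes 1 new. Total: 4.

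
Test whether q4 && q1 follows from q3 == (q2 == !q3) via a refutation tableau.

Initial set: {(q3 == (q2 == !q3)); !(q4 && q1)}.
(q3 == (q2 == !q3)): β-rule — branch into q3, (q2 == !q3)  //  !q3, !(q2 == !q3).
  branch 1 (add q3, (q2 == !q3)):
    !(q4 && q1): β-rule — branch into !q4  //  !q1.
      branch 1.1 (add !q4):
        (q2 == !q3): β-rule — branch into q2, !q3  //  !q2, !!q3.
          branch 1.1.1 (add q2, !q3):
            × closes — contains both q3 and !q3.
          branch 1.1.2 (add !q2, !!q3):
            ○ open, literals {q2=0, q3=1, q4=0}.
      branch 1.2 (add !q1):
        (q2 == !q3): β-rule — branch into q2, !q3  //  !q2, !!q3.
          branch 1.2.1 (add q2, !q3):
            × closes — contains both q3 and !q3.
          branch 1.2.2 (add !q2, !!q3):
            ○ open, literals {q1=0, q2=0, q3=1}.
  branch 2 (add !q3, !(q2 == !q3)):
    !(q4 && q1): β-rule — branch into !q4  //  !q1.
      branch 2.1 (add !q4):
        !(q2 == !q3): β-rule — branch into q2, !!q3  //  !q2, !q3.
          branch 2.1.1 (add q2, !!q3):
            × closes — contains both q3 and !q3.
          branch 2.1.2 (add !q2, !q3):
            ○ open, literals {q2=0, q3=0, q4=0}.
      branch 2.2 (add !q1):
        !(q2 == !q3): β-rule — branch into q2, !!q3  //  !q2, !q3.
          branch 2.2.1 (add q2, !!q3):
            × closes — contains both q3 and !q3.
          branch 2.2.2 (add !q2, !q3):
            ○ open, literals {q1=0, q2=0, q3=0}.
4 branches closed, 4 open.
An open branch gives a countermodel: q2=0, q3=1, q4=0 (unmentioned atoms arbitrary); the premises hold there but the conclusion fails.

No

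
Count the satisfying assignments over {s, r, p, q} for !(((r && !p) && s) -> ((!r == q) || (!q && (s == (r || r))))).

Initial set: {T !(((r && !p) && s) -> ((!r == q) || (!q && (s == (r || r)))))}.
T !(((r && !p) && s) -> ((!r == q) || (!q && (s == (r || r))))): α-rule — add T ((r && !p) && s), F ((!r == q) || (!q && (s == (r || r)))).
T ((r && !p) && s): α-rule — add T (r && !p), T s.
F ((!r == q) || (!q && (s == (r || r)))): α-rule — add F (!r == q), F (!q && (s == (r || r))).
T (r && !p): α-rule — add T r, T !p.
F (!r == q): β-rule — branch into T !r, F q  //  F !r, T q.
  branch 1 (add T !r, F q):
    × closes — contains both r and !r.
  branch 2 (add F !r, T q):
    F (!q && (s == (r || r))): β-rule — branch into F !q  //  F (s == (r || r)).
      branch 2.1 (add F !q):
        ○ open, literals {p=false, q=true, r=true, s=true}.
      branch 2.2 (add F (s == (r || r))):
        F (s == (r || r)): β-rule — branch into T s, F (r || r)  //  F s, T (r || r).
          branch 2.2.1 (add T s, F (r || r)):
            F (r || r): α-rule — add F r, F r.
            × closes — contains both r and !r.
          branch 2.2.2 (add F s, T (r || r)):
            × closes — contains both s and !s.
3 branches closed, 1 open.
Each open branch fixes some atoms; the unmentioned ones are free. Counting distinct full assignments: branch {p=false, q=true, r=true, s=true} (none free) contributes 1 new. Total: 1.

1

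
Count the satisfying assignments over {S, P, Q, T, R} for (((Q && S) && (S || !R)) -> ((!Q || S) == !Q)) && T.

Initial set: {T ((((Q && S) && (S || !R)) -> ((!Q || S) == !Q)) && T)}.
T ((((Q && S) && (S || !R)) -> ((!Q || S) == !Q)) && T): α-rule — add T (((Q && S) && (S || !R)) -> ((!Q || S) == !Q)), T T.
T (((Q && S) && (S || !R)) -> ((!Q || S) == !Q)): β-rule — branch into F ((Q && S) && (S || !R))  //  T ((!Q || S) == !Q).
  branch 1 (add F ((Q && S) && (S || !R))):
    F ((Q && S) && (S || !R)): β-rule — branch into F (Q && S)  //  F (S || !R).
      branch 1.1 (add F (Q && S)):
        F (Q && S): β-rule — branch into F Q  //  F S.
          branch 1.1.1 (add F Q):
            ○ open, literals {Q=0, T=1}.
          branch 1.1.2 (add F S):
            ○ open, literals {S=0, T=1}.
      branch 1.2 (add F (S || !R)):
        F (S || !R): α-rule — add F S, F !R.
        ○ open, literals {R=1, S=0, T=1}.
  branch 2 (add T ((!Q || S) == !Q)):
    T ((!Q || S) == !Q): β-rule — branch into T (!Q || S), T !Q  //  F (!Q || S), F !Q.
      branch 2.1 (add T (!Q || S), T !Q):
        T (!Q || S): β-rule — branch into T !Q  //  T S.
          branch 2.1.1 (add T !Q):
            ○ open, literals {Q=0, T=1}.
          branch 2.1.2 (add T S):
            ○ open, literals {Q=0, S=1, T=1}.
      branch 2.2 (add F (!Q || S), F !Q):
        F (!Q || S): α-rule — add F !Q, F S.
        ○ open, literals {Q=1, S=0, T=1}.
0 branches closed, 6 open.
Each open branch fixes some atoms; the unmentioned ones are free. Counting distinct full assignments: branch {Q=0, T=1} (S, P, R) contributes 8 new; branch {S=0, T=1} (P, Q, R) contributes 4 new; branch {R=1, S=0, T=1} (P, Q) contributes 0 new; branch {Q=0, T=1} (S, P, R) contributes 0 new; branch {Q=0, S=1, T=1} (P, R) contributes 0 new; branch {Q=1, S=0, T=1} (P, R) contributes 0 new. Total: 12.

12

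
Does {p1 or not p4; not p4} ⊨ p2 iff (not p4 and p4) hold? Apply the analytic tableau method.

Initial set: {(p1 or not p4); not p4; not (p2 iff (not p4 and p4))}.
(p1 or not p4): β-rule — branch into p1  //  not p4.
  branch 1 (add p1):
    not (p2 iff (not p4 and p4)): β-rule — branch into p2, not (not p4 and p4)  //  not p2, (not p4 and p4).
      branch 1.1 (add p2, not (not p4 and p4)):
        not (not p4 and p4): β-rule — branch into not not p4  //  not p4.
          branch 1.1.1 (add not not p4):
            × closes — contains both p4 and not p4.
          branch 1.1.2 (add not p4):
            ○ open, literals {p1=true, p2=true, p4=false}.
      branch 1.2 (add not p2, (not p4 and p4)):
        (not p4 and p4): α-rule — add not p4, p4.
        × closes — contains both p4 and not p4.
  branch 2 (add not p4):
    not (p2 iff (not p4 and p4)): β-rule — branch into p2, not (not p4 and p4)  //  not p2, (not p4 and p4).
      branch 2.1 (add p2, not (not p4 and p4)):
        not (not p4 and p4): β-rule — branch into not not p4  //  not p4.
          branch 2.1.1 (add not not p4):
            × closes — contains both p4 and not p4.
          branch 2.1.2 (add not p4):
            ○ open, literals {p2=true, p4=false}.
      branch 2.2 (add not p2, (not p4 and p4)):
        (not p4 and p4): α-rule — add not p4, p4.
        × closes — contains both p4 and not p4.
4 branches closed, 2 open.
An open branch gives a countermodel: p1=true, p2=true, p4=false (unmentioned atoms arbitrary); the premises hold there but the conclusion fails.

No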